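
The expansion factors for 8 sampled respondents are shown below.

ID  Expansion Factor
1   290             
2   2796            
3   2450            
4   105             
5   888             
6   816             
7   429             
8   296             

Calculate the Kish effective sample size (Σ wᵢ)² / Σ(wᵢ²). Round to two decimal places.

4.16

Σ wᵢ = 290 + 2796 + 2450 + 105 + 888 + 816 + 429 + 296 = 8070
Σ wᵢ² = 84100 + 7817616 + 6002500 + 11025 + 788544 + 665856 + 184041 + 87616 = 15641298
n_eff = 8070² / 15641298 = 65124900 / 15641298 = 4.1636506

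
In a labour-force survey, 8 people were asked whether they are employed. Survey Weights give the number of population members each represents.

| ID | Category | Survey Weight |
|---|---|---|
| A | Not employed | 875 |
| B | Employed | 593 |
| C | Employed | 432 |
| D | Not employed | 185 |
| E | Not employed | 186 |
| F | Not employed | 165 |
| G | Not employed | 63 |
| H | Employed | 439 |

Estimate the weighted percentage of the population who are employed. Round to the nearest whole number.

Sum of weights for 'Employed' = 593 + 432 + 439 = 1464
Total weight = 2938
Weighted proportion = 1464 / 2938 = 0.49829816 → 49.829816%

50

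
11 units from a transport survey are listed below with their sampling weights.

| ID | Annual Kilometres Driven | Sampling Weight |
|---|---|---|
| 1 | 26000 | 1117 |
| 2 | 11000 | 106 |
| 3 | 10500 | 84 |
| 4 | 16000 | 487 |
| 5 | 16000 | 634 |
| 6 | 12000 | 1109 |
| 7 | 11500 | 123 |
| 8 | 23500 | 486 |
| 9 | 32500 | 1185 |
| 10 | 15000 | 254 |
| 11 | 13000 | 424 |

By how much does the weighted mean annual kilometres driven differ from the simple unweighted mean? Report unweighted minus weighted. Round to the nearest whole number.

Unweighted sum = 26000 + 11000 + 10500 + 16000 + 16000 + 12000 + 11500 + 23500 + 32500 + 15000 + 13000 = 187000
Unweighted mean = 187000 / 11 = 17000
Weighted sum = 26000×1117 + 11000×106 + 10500×84 + 16000×487 + 16000×634 + 12000×1109 + 11500×123 + 23500×486 + 32500×1185 + 15000×254 + 13000×424
  = 29042000 + 1166000 + 882000 + 7792000 + 10144000 + 13308000 + 1414500 + 11421000 + 38512500 + 3810000 + 5512000 = 123004000
Sum of weights = 1117 + 106 + 84 + 487 + 634 + 1109 + 123 + 486 + 1185 + 254 + 424 = 6009
Weighted mean = 123004000 / 6009 = 20469.962
Difference (unweighted minus weighted) = -3469.9617

-3470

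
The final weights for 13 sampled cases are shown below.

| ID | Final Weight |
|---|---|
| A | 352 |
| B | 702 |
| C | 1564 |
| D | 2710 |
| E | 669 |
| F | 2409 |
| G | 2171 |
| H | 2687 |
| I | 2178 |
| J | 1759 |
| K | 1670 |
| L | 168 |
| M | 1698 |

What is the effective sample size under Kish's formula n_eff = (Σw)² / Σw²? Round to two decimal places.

Σ wᵢ = 20737
Σ wᵢ² = 42129049
n_eff = 20737² / 42129049 = 430023169 / 42129049 = 10.207284

10.21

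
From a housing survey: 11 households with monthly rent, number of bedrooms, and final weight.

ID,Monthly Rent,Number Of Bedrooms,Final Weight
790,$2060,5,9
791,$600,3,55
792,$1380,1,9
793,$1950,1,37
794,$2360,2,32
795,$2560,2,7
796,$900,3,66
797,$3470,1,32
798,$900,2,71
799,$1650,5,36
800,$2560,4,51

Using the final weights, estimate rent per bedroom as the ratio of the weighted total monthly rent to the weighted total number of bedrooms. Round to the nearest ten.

Σ wᵢ·y = 2060×9 + 600×55 + 1380×9 + 1950×37 + 2360×32 + 2560×7 + 900×66 + 3470×32 + 900×71 + 1650×36 + 2560×51
  = 653850
Σ wᵢ·x = 1090
Ratio = 653850 / 1090 = 599.86239

600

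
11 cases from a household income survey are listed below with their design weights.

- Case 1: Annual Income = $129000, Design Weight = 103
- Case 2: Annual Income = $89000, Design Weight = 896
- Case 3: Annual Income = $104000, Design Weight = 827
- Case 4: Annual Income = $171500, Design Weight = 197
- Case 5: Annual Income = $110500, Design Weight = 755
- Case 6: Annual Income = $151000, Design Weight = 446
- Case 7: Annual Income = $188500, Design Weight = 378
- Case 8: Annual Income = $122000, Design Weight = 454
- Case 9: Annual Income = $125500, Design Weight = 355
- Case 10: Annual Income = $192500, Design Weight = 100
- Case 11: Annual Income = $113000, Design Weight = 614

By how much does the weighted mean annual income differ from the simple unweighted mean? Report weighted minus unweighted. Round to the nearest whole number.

-14402

Unweighted sum = 1496500
Unweighted mean = 1496500 / 11 = 136045.45
Weighted sum = 129000×103 + 89000×896 + 104000×827 + 171500×197 + 110500×755 + 151000×446 + 188500×378 + 122000×454 + 125500×355 + 192500×100 + 113000×614
  = 623423500
Sum of weights = 103 + 896 + 827 + 197 + 755 + 446 + 378 + 454 + 355 + 100 + 614 = 5125
Weighted mean = 623423500 / 5125 = 121643.61
Difference (weighted minus unweighted) = -14401.845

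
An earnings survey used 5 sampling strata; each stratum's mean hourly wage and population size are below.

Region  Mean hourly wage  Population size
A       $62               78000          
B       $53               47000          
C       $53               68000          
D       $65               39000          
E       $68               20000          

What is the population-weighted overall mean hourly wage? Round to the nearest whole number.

59

Σ Nₕ·x̄ₕ = 62×78000 + 53×47000 + 53×68000 + 65×39000 + 68×20000
  = 14826000
Σ Nₕ = 78000 + 47000 + 68000 + 39000 + 20000 = 252000
Overall mean = 14826000 / 252000 = 58.833333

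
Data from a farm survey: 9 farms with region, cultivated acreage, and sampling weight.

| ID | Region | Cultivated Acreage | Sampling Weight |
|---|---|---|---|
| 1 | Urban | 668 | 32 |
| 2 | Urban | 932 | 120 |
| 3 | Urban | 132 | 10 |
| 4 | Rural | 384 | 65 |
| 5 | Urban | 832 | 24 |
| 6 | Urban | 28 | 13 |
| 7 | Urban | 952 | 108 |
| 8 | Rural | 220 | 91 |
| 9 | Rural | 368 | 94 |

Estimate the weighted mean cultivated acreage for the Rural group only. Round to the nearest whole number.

318

Rural rows: 4, 8, 9
Weighted sum = 384×65 + 220×91 + 368×94
  = 79572
Sum of weights = 250
Weighted mean = 79572 / 250 = 318.288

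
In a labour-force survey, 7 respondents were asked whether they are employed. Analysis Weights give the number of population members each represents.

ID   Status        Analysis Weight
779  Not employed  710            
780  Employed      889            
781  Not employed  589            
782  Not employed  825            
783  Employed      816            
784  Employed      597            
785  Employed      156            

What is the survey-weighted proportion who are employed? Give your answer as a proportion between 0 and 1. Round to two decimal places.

0.54

Sum of weights for 'Employed' = 889 + 816 + 597 + 156 = 2458
Total weight = 710 + 889 + 589 + 825 + 816 + 597 + 156 = 4582
Weighted proportion = 2458 / 4582 = 0.53644697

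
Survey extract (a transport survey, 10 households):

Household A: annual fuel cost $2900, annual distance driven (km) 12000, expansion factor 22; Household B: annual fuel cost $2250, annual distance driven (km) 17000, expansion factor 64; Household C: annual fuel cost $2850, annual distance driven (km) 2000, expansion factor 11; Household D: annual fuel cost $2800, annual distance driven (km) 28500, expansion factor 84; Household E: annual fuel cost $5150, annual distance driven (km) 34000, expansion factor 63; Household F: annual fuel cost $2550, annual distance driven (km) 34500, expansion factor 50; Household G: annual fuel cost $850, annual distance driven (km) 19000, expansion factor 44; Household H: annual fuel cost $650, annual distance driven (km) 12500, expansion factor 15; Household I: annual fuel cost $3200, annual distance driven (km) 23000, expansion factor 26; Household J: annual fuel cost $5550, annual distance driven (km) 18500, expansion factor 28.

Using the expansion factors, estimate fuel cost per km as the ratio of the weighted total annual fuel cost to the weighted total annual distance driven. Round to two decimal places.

0.12

Σ wᵢ·y = 2900×22 + 2250×64 + 2850×11 + 2800×84 + 5150×63 + 2550×50 + 850×44 + 650×15 + 3200×26 + 5550×28
  = 63800 + 144000 + 31350 + 235200 + 324450 + 127500 + 37400 + 9750 + 83200 + 155400 = 1212050
Σ wᵢ·x = 12000×22 + 17000×64 + 2000×11 + 28500×84 + 34000×63 + 34500×50 + 19000×44 + 12500×15 + 23000×26 + 18500×28
  = 9774500
Ratio = 1212050 / 9774500 = 0.12400123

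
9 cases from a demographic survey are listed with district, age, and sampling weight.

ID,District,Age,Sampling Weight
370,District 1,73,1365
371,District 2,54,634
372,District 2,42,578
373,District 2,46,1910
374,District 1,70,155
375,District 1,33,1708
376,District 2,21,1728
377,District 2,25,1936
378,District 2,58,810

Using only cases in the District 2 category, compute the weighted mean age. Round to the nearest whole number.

37

District 2 rows: 371, 372, 373, 376, 377, 378
Weighted sum = 54×634 + 42×578 + 46×1910 + 21×1728 + 25×1936 + 58×810
  = 34236 + 24276 + 87860 + 36288 + 48400 + 46980 = 278040
Sum of weights = 7596
Weighted mean = 278040 / 7596 = 36.603476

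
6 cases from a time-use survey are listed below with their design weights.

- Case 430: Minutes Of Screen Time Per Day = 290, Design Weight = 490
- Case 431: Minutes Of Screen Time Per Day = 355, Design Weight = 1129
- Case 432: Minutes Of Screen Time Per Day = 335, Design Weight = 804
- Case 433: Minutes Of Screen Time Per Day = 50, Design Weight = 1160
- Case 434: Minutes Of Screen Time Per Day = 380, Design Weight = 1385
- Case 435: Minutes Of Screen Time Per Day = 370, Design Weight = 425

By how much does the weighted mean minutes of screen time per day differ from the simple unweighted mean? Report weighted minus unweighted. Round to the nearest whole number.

-9

Unweighted sum = 290 + 355 + 335 + 50 + 380 + 370 = 1780
Unweighted mean = 1780 / 6 = 296.66667
Weighted sum = 290×490 + 355×1129 + 335×804 + 50×1160 + 380×1385 + 370×425
  = 142100 + 400795 + 269340 + 58000 + 526300 + 157250 = 1553785
Sum of weights = 490 + 1129 + 804 + 1160 + 1385 + 425 = 5393
Weighted mean = 1553785 / 5393 = 288.11144
Difference (weighted minus unweighted) = -8.5552259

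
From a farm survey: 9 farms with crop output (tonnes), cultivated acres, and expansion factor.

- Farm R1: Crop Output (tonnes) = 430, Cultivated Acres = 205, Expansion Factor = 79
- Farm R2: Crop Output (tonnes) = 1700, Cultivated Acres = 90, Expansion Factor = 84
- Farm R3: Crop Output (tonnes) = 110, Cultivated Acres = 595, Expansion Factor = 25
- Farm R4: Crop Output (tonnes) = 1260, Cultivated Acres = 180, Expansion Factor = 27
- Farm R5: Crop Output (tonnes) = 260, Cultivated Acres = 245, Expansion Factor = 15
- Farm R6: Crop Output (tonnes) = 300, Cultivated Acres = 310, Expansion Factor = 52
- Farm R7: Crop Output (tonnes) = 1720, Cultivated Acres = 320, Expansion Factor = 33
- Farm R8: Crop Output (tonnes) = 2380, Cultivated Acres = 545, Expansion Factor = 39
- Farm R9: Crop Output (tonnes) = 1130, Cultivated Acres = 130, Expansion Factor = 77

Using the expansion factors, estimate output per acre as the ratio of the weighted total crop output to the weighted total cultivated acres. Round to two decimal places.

4.47

Σ wᵢ·y = 430×79 + 1700×84 + 110×25 + 1260×27 + 260×15 + 300×52 + 1720×33 + 2380×39 + 1130×77
  = 33970 + 142800 + 2750 + 34020 + 3900 + 15600 + 56760 + 92820 + 87010 = 469630
Σ wᵢ·x = 205×79 + 90×84 + 595×25 + 180×27 + 245×15 + 310×52 + 320×33 + 545×39 + 130×77
  = 16195 + 7560 + 14875 + 4860 + 3675 + 16120 + 10560 + 21255 + 10010 = 105110
Ratio = 469630 / 105110 = 4.4679859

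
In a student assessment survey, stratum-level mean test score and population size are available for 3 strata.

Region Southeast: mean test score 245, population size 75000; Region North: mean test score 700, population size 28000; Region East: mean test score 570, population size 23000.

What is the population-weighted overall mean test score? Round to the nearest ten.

410

Σ Nₕ·x̄ₕ = 51085000
Σ Nₕ = 75000 + 28000 + 23000 = 126000
Overall mean = 51085000 / 126000 = 405.43651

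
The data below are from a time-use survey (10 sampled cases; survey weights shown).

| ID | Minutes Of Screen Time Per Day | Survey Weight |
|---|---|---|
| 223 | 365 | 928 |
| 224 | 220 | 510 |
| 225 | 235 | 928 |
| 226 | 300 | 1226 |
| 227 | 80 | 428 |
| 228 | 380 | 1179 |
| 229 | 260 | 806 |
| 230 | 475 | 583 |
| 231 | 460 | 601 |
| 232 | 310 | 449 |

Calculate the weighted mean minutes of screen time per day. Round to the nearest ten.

320

Weighted sum = 365×928 + 220×510 + 235×928 + 300×1226 + 80×428 + 380×1179 + 260×806 + 475×583 + 460×601 + 310×449
  = 338720 + 112200 + 218080 + 367800 + 34240 + 448020 + 209560 + 276925 + 276460 + 139190 = 2421195
Sum of weights = 928 + 510 + 928 + 1226 + 428 + 1179 + 806 + 583 + 601 + 449 = 7638
Weighted mean = 2421195 / 7638 = 316.99332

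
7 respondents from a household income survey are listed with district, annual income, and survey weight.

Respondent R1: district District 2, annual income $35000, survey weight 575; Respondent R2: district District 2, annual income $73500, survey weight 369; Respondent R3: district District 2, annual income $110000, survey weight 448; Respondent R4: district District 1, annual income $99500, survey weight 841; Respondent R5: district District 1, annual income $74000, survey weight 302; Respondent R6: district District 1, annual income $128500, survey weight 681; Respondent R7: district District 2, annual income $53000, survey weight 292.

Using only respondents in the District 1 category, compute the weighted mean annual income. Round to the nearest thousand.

106000

District 1 rows: R4, R5, R6
Weighted sum = 99500×841 + 74000×302 + 128500×681
  = 83679500 + 22348000 + 87508500 = 193536000
Sum of weights = 841 + 302 + 681 = 1824
Weighted mean = 193536000 / 1824 = 106105.26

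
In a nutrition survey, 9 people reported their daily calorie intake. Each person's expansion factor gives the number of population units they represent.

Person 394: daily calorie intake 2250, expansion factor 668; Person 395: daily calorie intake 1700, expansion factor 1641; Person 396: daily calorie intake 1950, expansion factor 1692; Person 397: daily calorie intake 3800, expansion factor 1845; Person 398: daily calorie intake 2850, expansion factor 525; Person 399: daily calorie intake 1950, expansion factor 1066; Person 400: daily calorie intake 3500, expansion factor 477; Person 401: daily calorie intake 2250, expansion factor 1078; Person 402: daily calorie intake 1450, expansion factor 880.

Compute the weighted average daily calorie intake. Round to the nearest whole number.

2385

Weighted sum = 2250×668 + 1700×1641 + 1950×1692 + 3800×1845 + 2850×525 + 1950×1066 + 3500×477 + 2250×1078 + 1450×880
  = 23549050
Sum of weights = 668 + 1641 + 1692 + 1845 + 525 + 1066 + 477 + 1078 + 880 = 9872
Weighted mean = 23549050 / 9872 = 2385.4386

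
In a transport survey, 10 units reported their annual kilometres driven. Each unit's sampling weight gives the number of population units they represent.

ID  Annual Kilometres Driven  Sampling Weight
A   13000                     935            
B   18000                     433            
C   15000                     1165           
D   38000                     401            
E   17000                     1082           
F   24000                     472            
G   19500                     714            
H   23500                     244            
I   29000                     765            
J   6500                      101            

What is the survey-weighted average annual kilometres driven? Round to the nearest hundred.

Weighted sum = 124882500
Sum of weights = 935 + 433 + 1165 + 401 + 1082 + 472 + 714 + 244 + 765 + 101 = 6312
Weighted mean = 124882500 / 6312 = 19784.933

19800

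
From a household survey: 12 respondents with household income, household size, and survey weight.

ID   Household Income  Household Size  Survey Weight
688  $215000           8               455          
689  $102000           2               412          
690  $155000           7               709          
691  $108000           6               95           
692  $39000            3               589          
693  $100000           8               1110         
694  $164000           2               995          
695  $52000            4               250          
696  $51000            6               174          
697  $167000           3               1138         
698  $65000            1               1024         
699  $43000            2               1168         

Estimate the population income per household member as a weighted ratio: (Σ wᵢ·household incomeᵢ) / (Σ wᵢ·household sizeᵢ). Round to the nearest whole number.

28165

Σ wᵢ·y = 215000×455 + 102000×412 + 155000×709 + 108000×95 + 39000×589 + 100000×1110 + 164000×995 + 52000×250 + 51000×174 + 167000×1138 + 65000×1024 + 43000×1168
  = 97825000 + 42024000 + 109895000 + 10260000 + 22971000 + 111000000 + 163180000 + 13000000 + 8874000 + 190046000 + 66560000 + 50224000 = 885859000
Σ wᵢ·x = 8×455 + 2×412 + 7×709 + 6×95 + 3×589 + 8×1110 + 2×995 + 4×250 + 6×174 + 3×1138 + 1×1024 + 2×1168
  = 3640 + 824 + 4963 + 570 + 1767 + 8880 + 1990 + 1000 + 1044 + 3414 + 1024 + 2336 = 31452
Ratio = 885859000 / 31452 = 28165.427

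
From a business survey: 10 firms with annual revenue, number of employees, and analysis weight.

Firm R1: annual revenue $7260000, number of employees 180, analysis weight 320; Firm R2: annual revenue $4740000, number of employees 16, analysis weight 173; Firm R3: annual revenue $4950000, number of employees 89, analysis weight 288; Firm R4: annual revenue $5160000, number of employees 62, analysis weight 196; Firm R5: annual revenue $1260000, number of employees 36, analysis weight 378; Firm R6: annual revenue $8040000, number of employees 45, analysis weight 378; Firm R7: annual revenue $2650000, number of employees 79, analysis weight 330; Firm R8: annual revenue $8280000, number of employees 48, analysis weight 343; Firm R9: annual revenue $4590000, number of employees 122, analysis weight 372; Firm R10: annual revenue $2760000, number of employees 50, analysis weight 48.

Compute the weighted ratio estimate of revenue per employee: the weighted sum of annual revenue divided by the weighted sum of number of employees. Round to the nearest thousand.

67000

Σ wᵢ·y = 14650080000
Σ wᵢ·x = 219088
Ratio = 14650080000 / 219088 = 66868.473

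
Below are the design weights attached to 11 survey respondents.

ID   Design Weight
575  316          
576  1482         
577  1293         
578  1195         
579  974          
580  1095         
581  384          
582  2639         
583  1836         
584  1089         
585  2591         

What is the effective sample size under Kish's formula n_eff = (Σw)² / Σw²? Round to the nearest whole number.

Σ wᵢ = 316 + 1482 + 1293 + 1195 + 974 + 1095 + 384 + 2639 + 1836 + 1089 + 2591 = 14894
Σ wᵢ² = 25925630
n_eff = 14894² / 25925630 = 221831236 / 25925630 = 8.5564453

9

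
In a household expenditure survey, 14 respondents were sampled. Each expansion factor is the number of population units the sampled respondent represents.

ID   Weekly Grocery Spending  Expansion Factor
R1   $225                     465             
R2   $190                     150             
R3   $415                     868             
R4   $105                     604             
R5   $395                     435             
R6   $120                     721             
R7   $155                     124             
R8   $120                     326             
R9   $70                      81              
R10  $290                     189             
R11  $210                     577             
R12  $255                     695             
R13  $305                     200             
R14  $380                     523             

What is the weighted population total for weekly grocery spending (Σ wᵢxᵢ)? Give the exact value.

Weighted total = 1492065

1492065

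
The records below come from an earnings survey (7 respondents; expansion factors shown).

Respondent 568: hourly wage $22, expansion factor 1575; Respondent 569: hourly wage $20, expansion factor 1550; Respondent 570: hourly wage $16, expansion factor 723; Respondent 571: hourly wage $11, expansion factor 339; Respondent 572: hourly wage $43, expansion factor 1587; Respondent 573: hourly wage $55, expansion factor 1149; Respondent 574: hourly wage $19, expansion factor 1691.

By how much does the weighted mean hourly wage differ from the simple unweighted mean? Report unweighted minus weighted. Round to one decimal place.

Unweighted sum = 22 + 20 + 16 + 11 + 43 + 55 + 19 = 186
Unweighted mean = 186 / 7 = 26.571429
Weighted sum = 22×1575 + 20×1550 + 16×723 + 11×339 + 43×1587 + 55×1149 + 19×1691
  = 244512
Sum of weights = 1575 + 1550 + 723 + 339 + 1587 + 1149 + 1691 = 8614
Weighted mean = 244512 / 8614 = 28.385419
Difference (unweighted minus weighted) = -1.8139905

-1.8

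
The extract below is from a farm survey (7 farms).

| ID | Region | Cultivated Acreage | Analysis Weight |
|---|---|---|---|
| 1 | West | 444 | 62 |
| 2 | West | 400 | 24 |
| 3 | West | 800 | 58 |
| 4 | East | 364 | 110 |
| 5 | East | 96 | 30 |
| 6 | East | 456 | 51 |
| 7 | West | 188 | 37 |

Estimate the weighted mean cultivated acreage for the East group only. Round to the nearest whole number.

346

East rows: 4, 5, 6
Weighted sum = 364×110 + 96×30 + 456×51
  = 40040 + 2880 + 23256 = 66176
Sum of weights = 110 + 30 + 51 = 191
Weighted mean = 66176 / 191 = 346.4712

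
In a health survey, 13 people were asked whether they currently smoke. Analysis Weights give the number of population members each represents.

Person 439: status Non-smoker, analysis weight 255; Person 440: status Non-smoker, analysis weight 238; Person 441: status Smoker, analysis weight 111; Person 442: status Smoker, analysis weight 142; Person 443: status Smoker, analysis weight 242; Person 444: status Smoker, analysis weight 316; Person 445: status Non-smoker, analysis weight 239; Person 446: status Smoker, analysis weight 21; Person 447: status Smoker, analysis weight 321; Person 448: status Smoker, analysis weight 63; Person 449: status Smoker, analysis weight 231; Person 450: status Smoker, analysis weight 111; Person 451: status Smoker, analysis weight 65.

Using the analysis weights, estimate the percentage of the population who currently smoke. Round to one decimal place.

Sum of weights for 'Smoker' = 111 + 142 + 242 + 316 + 21 + 321 + 63 + 231 + 111 + 65 = 1623
Total weight = 2355
Weighted proportion = 1623 / 2355 = 0.68917197 → 68.917197%

68.9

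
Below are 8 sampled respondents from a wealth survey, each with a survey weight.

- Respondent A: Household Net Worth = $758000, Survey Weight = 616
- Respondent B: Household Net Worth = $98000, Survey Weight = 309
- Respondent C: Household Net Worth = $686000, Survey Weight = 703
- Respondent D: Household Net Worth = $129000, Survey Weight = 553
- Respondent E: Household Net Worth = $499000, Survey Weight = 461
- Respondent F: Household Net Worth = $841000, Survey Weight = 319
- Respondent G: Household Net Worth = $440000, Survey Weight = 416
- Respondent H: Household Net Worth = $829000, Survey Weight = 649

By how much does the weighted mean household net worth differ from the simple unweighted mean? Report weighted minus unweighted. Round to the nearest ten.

Unweighted sum = 758000 + 98000 + 686000 + 129000 + 499000 + 841000 + 440000 + 829000 = 4280000
Unweighted mean = 4280000 / 8 = 535000
Weighted sum = 758000×616 + 98000×309 + 686000×703 + 129000×553 + 499000×461 + 841000×319 + 440000×416 + 829000×649
  = 2270184000
Sum of weights = 4026
Weighted mean = 2270184000 / 4026 = 563880.77
Difference (weighted minus unweighted) = 28880.775

28880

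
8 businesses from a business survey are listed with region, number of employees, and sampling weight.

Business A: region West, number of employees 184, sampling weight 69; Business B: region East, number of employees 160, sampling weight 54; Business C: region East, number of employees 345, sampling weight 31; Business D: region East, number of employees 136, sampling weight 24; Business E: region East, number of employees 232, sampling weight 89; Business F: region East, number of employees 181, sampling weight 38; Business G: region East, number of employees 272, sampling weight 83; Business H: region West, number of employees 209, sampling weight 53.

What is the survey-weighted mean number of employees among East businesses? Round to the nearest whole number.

228

East rows: B, C, D, E, F, G
Weighted sum = 72701
Sum of weights = 54 + 31 + 24 + 89 + 38 + 83 = 319
Weighted mean = 72701 / 319 = 227.90282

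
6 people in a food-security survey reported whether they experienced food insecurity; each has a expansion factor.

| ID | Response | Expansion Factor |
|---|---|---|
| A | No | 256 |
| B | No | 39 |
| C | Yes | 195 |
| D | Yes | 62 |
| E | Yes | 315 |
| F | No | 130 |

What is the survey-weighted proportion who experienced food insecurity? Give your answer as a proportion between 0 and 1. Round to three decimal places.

Sum of weights for 'Yes' = 195 + 62 + 315 = 572
Total weight = 256 + 39 + 195 + 62 + 315 + 130 = 997
Weighted proportion = 572 / 997 = 0.57372116

0.574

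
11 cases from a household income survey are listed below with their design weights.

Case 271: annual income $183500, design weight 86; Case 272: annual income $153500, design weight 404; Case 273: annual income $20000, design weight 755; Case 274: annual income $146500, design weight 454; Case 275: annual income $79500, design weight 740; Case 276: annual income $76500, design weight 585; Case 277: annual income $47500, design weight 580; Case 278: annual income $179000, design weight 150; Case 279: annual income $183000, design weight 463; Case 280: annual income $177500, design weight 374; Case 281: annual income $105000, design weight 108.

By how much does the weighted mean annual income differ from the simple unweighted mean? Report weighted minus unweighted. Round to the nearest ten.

Unweighted sum = 183500 + 153500 + 20000 + 146500 + 79500 + 76500 + 47500 + 179000 + 183000 + 177500 + 105000 = 1351500
Unweighted mean = 1351500 / 11 = 122863.64
Weighted sum = 183500×86 + 153500×404 + 20000×755 + 146500×454 + 79500×740 + 76500×585 + 47500×580 + 179000×150 + 183000×463 + 177500×374 + 105000×108
  = 15781000 + 62014000 + 15100000 + 66511000 + 58830000 + 44752500 + 27550000 + 26850000 + 84729000 + 66385000 + 11340000 = 479842500
Sum of weights = 4699
Weighted mean = 479842500 / 4699 = 102115.88
Difference (weighted minus unweighted) = -20747.761

-20750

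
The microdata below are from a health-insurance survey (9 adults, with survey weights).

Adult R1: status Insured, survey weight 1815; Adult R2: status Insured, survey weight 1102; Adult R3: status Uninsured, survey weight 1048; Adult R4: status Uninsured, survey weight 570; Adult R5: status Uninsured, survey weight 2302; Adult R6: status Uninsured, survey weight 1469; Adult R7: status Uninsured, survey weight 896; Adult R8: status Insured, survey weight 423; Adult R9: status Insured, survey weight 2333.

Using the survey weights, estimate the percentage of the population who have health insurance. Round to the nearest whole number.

47

Sum of weights for 'Insured' = 1815 + 1102 + 423 + 2333 = 5673
Total weight = 1815 + 1102 + 1048 + 570 + 2302 + 1469 + 896 + 423 + 2333 = 11958
Weighted proportion = 5673 / 11958 = 0.47441044 → 47.441044%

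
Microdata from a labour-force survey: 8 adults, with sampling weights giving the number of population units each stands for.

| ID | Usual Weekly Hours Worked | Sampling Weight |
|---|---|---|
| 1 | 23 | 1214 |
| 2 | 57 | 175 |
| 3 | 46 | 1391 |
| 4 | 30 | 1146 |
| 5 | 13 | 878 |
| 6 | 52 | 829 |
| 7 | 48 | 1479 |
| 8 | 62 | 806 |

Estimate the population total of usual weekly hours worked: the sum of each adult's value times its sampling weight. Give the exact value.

311749

Weighted total = 23×1214 + 57×175 + 46×1391 + 30×1146 + 13×878 + 52×829 + 48×1479 + 62×806
  = 311749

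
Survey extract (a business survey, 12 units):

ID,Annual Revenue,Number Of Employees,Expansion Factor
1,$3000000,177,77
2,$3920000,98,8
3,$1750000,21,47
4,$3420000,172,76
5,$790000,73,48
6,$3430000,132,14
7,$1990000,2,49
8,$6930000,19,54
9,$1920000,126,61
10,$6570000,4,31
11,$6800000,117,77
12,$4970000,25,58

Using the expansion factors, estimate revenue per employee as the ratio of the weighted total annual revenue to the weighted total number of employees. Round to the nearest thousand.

43000

Σ wᵢ·y = 3000000×77 + 3920000×8 + 1750000×47 + 3420000×76 + 790000×48 + 3430000×14 + 1990000×49 + 6930000×54 + 1920000×61 + 6570000×31 + 6800000×77 + 4970000×58
  = 2294850000
Σ wᵢ·x = 177×77 + 98×8 + 21×47 + 172×76 + 73×48 + 132×14 + 2×49 + 19×54 + 126×61 + 4×31 + 117×77 + 25×58
  = 13629 + 784 + 987 + 13072 + 3504 + 1848 + 98 + 1026 + 7686 + 124 + 9009 + 1450 = 53217
Ratio = 2294850000 / 53217 = 43122.498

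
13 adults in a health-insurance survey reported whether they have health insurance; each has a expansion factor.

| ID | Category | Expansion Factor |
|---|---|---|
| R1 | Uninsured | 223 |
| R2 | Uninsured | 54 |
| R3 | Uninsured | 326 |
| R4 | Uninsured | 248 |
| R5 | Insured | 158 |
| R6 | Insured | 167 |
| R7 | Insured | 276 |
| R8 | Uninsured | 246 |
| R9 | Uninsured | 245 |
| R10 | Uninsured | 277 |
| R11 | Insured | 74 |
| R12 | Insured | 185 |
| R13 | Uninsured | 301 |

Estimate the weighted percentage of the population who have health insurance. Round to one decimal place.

Sum of weights for 'Insured' = 158 + 167 + 276 + 74 + 185 = 860
Total weight = 2780
Weighted proportion = 860 / 2780 = 0.30935252 → 30.935252%

30.9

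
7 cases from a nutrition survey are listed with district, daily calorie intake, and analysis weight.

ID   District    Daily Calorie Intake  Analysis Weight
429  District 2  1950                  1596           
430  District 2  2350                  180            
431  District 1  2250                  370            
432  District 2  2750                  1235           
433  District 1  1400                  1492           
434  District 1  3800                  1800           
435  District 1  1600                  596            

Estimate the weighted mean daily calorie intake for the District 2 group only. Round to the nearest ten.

2300

District 2 rows: 429, 430, 432
Weighted sum = 1950×1596 + 2350×180 + 2750×1235
  = 3112200 + 423000 + 3396250 = 6931450
Sum of weights = 1596 + 180 + 1235 = 3011
Weighted mean = 6931450 / 3011 = 2302.0425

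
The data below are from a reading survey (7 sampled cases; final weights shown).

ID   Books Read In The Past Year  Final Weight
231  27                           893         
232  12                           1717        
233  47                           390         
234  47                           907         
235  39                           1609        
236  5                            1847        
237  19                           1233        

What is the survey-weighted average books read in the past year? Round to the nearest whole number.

23

Weighted sum = 27×893 + 12×1717 + 47×390 + 47×907 + 39×1609 + 5×1847 + 19×1233
  = 24111 + 20604 + 18330 + 42629 + 62751 + 9235 + 23427 = 201087
Sum of weights = 893 + 1717 + 390 + 907 + 1609 + 1847 + 1233 = 8596
Weighted mean = 201087 / 8596 = 23.39309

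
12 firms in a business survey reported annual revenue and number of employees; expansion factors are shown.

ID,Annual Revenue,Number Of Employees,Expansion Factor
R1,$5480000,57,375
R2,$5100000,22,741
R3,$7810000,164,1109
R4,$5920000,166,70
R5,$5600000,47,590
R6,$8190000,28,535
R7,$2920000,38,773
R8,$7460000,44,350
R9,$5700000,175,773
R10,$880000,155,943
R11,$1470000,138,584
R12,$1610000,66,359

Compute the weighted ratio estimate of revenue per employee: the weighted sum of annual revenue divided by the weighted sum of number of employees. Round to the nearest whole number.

Σ wᵢ·y = 5480000×375 + 5100000×741 + 7810000×1109 + 5920000×70 + 5600000×590 + 8190000×535 + 2920000×773 + 7460000×350 + 5700000×773 + 880000×943 + 1470000×584 + 1610000×359
  = 34136010000
Σ wᵢ·x = 57×375 + 22×741 + 164×1109 + 166×70 + 47×590 + 28×535 + 38×773 + 44×350 + 175×773 + 155×943 + 138×584 + 66×359
  = 21375 + 16302 + 181876 + 11620 + 27730 + 14980 + 29374 + 15400 + 135275 + 146165 + 80592 + 23694 = 704383
Ratio = 34136010000 / 704383 = 48462.285

48462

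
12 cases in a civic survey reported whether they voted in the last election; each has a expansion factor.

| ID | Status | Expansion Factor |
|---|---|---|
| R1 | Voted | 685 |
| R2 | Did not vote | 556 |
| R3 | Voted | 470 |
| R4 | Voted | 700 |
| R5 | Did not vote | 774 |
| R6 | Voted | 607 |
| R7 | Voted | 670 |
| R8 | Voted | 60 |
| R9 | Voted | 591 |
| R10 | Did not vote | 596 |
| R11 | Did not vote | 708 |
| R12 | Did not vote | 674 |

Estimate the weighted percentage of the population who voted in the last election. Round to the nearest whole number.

Sum of weights for 'Voted' = 685 + 470 + 700 + 607 + 670 + 60 + 591 = 3783
Total weight = 685 + 556 + 470 + 700 + 774 + 607 + 670 + 60 + 591 + 596 + 708 + 674 = 7091
Weighted proportion = 3783 / 7091 = 0.53349316 → 53.349316%

53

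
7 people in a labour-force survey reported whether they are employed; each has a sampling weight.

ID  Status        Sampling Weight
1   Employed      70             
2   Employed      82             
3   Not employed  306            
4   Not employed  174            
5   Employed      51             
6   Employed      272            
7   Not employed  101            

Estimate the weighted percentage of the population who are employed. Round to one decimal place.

45.0

Sum of weights for 'Employed' = 70 + 82 + 51 + 272 = 475
Total weight = 1056
Weighted proportion = 475 / 1056 = 0.44981061 → 44.981061%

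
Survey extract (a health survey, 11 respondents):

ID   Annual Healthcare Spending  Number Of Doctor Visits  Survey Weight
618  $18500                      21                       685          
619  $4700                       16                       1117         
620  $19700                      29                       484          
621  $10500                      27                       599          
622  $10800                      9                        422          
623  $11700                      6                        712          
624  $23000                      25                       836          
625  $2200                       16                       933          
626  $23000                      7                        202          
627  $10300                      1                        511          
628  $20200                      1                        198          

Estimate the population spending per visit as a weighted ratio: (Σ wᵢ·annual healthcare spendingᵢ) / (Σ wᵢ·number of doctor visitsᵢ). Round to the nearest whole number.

Σ wᵢ·y = 81824200
Σ wᵢ·x = 21×685 + 16×1117 + 29×484 + 27×599 + 9×422 + 6×712 + 25×836 + 16×933 + 7×202 + 1×511 + 1×198
  = 108487
Ratio = 81824200 / 108487 = 754.23046

754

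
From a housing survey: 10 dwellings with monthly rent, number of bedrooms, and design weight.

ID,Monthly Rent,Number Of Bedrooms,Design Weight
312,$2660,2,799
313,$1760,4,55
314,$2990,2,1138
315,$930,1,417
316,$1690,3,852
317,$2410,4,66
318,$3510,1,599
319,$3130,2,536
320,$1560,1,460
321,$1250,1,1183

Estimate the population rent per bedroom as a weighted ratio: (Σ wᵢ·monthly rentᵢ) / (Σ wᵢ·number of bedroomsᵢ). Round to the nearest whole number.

1276

Σ wᵢ·y = 2660×799 + 1760×55 + 2990×1138 + 930×417 + 1690×852 + 2410×66 + 3510×599 + 3130×536 + 1560×460 + 1250×1183
  = 2125340 + 96800 + 3402620 + 387810 + 1439880 + 159060 + 2102490 + 1677680 + 717600 + 1478750 = 13588030
Σ wᵢ·x = 2×799 + 4×55 + 2×1138 + 1×417 + 3×852 + 4×66 + 1×599 + 2×536 + 1×460 + 1×1183
  = 1598 + 220 + 2276 + 417 + 2556 + 264 + 599 + 1072 + 460 + 1183 = 10645
Ratio = 13588030 / 10645 = 1276.4706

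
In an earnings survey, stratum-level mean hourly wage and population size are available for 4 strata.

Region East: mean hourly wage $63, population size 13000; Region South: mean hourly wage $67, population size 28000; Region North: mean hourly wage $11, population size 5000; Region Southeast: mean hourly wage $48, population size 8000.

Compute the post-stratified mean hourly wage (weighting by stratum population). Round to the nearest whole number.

58

Σ Nₕ·x̄ₕ = 63×13000 + 67×28000 + 11×5000 + 48×8000
  = 819000 + 1876000 + 55000 + 384000 = 3134000
Σ Nₕ = 54000
Overall mean = 3134000 / 54000 = 58.037037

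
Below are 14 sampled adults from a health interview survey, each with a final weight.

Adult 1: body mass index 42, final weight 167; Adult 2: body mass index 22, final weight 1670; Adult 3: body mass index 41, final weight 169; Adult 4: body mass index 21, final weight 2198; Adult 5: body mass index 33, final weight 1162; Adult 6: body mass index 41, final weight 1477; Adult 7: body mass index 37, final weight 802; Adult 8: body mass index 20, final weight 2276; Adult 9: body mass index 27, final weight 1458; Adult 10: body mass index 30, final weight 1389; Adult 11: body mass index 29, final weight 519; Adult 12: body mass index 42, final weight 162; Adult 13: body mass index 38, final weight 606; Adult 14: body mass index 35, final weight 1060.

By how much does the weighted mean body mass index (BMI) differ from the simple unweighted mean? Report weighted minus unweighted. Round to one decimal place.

-4.0

Unweighted sum = 458
Unweighted mean = 458 / 14 = 32.714286
Weighted sum = 433957
Sum of weights = 15115
Weighted mean = 433957 / 15115 = 28.710354
Difference (weighted minus unweighted) = -4.0039318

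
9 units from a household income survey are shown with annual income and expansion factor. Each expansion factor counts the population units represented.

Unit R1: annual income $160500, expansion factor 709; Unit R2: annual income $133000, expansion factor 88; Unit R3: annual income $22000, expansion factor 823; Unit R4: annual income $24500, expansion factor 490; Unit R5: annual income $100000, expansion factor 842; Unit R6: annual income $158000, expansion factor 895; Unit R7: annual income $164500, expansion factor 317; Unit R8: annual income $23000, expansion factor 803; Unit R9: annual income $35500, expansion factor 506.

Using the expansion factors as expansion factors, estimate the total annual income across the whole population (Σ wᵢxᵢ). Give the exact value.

Weighted total = 160500×709 + 133000×88 + 22000×823 + 24500×490 + 100000×842 + 158000×895 + 164500×317 + 23000×803 + 35500×506
  = 113794500 + 11704000 + 18106000 + 12005000 + 84200000 + 141410000 + 52146500 + 18469000 + 17963000 = 469798000

469798000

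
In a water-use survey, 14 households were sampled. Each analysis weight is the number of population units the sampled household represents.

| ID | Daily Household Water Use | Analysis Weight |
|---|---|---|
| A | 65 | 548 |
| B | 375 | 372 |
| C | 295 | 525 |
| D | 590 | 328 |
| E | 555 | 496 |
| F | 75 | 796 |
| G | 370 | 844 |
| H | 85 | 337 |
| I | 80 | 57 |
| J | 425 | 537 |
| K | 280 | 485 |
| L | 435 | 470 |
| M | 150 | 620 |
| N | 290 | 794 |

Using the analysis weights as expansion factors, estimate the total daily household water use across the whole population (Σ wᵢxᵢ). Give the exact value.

2095715

Weighted total = 2095715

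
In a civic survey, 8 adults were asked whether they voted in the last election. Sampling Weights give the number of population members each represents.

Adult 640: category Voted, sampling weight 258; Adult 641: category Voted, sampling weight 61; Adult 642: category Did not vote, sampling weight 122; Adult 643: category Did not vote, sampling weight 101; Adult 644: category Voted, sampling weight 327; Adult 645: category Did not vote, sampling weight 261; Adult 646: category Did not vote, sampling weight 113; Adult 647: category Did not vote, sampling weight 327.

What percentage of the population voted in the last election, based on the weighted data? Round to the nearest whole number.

41

Sum of weights for 'Voted' = 258 + 61 + 327 = 646
Total weight = 1570
Weighted proportion = 646 / 1570 = 0.41146497 → 41.146497%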